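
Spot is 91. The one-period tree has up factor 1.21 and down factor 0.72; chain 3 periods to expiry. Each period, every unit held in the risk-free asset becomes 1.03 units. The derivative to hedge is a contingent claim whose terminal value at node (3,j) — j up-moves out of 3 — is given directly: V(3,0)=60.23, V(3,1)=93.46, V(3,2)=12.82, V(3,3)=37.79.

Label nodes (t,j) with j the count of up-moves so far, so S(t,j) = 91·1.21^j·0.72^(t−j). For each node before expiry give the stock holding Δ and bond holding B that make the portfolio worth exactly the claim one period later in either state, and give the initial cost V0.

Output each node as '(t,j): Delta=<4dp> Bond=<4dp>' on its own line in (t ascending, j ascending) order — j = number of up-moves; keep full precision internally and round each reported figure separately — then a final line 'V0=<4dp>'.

No-arbitrage ⇒ martingale measure with p* = (R−d)/(u−d) = 0.6327.
Terminal values V(3,·): V(3,0)=60.2300, V(3,1)=93.4600, V(3,2)=12.8200, V(3,3)=37.7900
  t=2,j=0: stock 47.1744 → up 57.0810 (V=93.4600), down 33.9656 (V=60.2300). Price 78.8865; hedge Δ=1.4376, bond B=11.0701.
  t=2,j=1: stock 79.2792 → up 95.9278 (V=12.8200), down 57.0810 (V=93.4600). Price 41.2067; hedge Δ=-2.0758, bond B=205.7781.
  t=2,j=2: stock 133.2331 → up 161.2121 (V=37.7900), down 95.9278 (V=12.8200). Price 27.7838; hedge Δ=0.3825, bond B=-23.1754.
  t=1,j=0: stock 65.5200 → up 79.2792 (V=41.2067), down 47.1744 (V=78.8865). Price 53.4449; hedge Δ=-1.1737, bond B=130.3424.
  t=1,j=1: stock 110.1100 → up 133.2331 (V=27.7838), down 79.2792 (V=41.2067). Price 31.7618; hedge Δ=-0.2488, bond B=59.1553.
  t=0,j=0: stock 91.0000 → up 110.1100 (V=31.7618), down 65.5200 (V=53.4449). Price 38.5699; hedge Δ=-0.4863, bond B=82.8211.
Check: Δ(0,0)·S0 + B(0,0) = 38.5699 = V0.

(0,0): Delta=-0.4863 Bond=82.8211
(1,0): Delta=-1.1737 Bond=130.3424
(1,1): Delta=-0.2488 Bond=59.1553
(2,0): Delta=1.4376 Bond=11.0701
(2,1): Delta=-2.0758 Bond=205.7781
(2,2): Delta=0.3825 Bond=-23.1754
V0=38.5699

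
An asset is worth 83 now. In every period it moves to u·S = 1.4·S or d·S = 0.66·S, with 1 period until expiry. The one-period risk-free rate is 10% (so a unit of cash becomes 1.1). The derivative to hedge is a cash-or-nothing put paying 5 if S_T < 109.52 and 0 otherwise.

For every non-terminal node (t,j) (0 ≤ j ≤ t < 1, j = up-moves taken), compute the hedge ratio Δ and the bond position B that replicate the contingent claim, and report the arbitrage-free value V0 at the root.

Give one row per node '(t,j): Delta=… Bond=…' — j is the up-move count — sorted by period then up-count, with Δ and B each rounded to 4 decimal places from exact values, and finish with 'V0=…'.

Risk-neutral probability p* = (R−d)/(u−d) = (1.1−0.66)/(1.4−0.66) = 0.5946.
Payoff layer (t=1): V(1,0)=5.0000, V(1,1)=0.0000
(0,0): S=83.0000. Δ = (V_up−V_dn)/(S_up−S_dn) = (0.0000−5.0000)/(116.2000−54.7800) = -0.0814. V = [p*·0.0000 + (1−p*)·5.0000]/1.1 = 1.8428. B = V − Δ·S = 8.5995.
The time-0 hedge costs 1.8428, which is the no-arbitrage price.

(0,0): Delta=-0.0814 Bond=8.5995
V0=1.8428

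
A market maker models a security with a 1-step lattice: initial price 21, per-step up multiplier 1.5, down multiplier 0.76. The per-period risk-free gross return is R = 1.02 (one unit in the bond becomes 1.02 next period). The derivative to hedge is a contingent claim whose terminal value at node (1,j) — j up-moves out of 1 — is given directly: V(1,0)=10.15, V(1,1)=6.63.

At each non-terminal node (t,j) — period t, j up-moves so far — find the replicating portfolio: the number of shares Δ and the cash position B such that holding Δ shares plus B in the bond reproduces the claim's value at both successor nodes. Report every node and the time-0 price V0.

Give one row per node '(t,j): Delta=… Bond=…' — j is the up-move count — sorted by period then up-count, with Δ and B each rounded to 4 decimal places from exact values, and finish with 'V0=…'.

The replicating-portfolio and risk-neutral prices coincide; use p* = (1.02−0.76)/(1.5−0.76) = 0.3514 for the latter.
At expiry t=1: V(1,0)=10.1500, V(1,1)=6.6300
Node (0,0) S=21.0000: V=(p*·6.6300+(1−p*)·10.1500)/1.02=8.7385; Δ=(6.6300−10.1500)/(31.5000−15.9600)=-0.2265; B=V−Δ·S=13.4952
Self-financing check: at every node Δ·S+B equals the discounted successor values.

(0,0): Delta=-0.2265 Bond=13.4952
V0=8.7385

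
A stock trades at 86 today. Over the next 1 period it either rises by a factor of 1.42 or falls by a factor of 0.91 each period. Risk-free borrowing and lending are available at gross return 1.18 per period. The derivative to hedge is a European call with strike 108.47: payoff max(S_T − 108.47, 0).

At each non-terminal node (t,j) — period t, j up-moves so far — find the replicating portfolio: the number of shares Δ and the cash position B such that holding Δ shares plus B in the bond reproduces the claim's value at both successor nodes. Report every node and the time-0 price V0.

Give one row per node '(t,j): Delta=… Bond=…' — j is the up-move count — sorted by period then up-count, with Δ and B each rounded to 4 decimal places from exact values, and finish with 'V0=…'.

No-arbitrage ⇒ martingale measure with p* = (R−d)/(u−d) = 0.5294.
Terminal payoffs: V(1,0)=0.0000, V(1,1)=13.6500
(0,0): S=86.0000. Δ = (V_up−V_dn)/(S_up−S_dn) = (13.6500−0.0000)/(122.1200−78.2600) = 0.3112. V = [p*·13.6500 + (1−p*)·0.0000]/1.18 = 6.1241. B = V − Δ·S = -20.6406.
Self-financing check: at every node Δ·S+B equals the discounted successor values.

(0,0): Delta=0.3112 Bond=-20.6406
V0=6.1241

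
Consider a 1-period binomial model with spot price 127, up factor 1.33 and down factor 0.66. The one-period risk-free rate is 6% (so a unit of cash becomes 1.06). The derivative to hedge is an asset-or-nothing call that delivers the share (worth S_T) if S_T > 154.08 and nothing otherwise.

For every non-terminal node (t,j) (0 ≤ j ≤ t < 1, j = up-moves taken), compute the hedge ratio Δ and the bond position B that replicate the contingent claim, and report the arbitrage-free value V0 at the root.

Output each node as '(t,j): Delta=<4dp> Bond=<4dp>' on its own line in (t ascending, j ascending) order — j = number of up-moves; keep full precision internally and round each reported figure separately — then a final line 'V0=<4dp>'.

(0,0): Delta=1.9851 Bond=-156.9707
V0=95.1338

Since d<R<u, set p* = (R−d)/(u−d) = 0.5970; price each node as the discounted p*-expectation of its children.
Terminal payoffs: V(1,0)=0.0000, V(1,1)=168.9100
  t=0,j=0: stock 127.0000 → up 168.9100 (V=168.9100), down 83.8200 (V=0.0000). Price 95.1338; hedge Δ=1.9851, bond B=-156.9707.
Check: Δ(0,0)·S0 + B(0,0) = 95.1338 = V0.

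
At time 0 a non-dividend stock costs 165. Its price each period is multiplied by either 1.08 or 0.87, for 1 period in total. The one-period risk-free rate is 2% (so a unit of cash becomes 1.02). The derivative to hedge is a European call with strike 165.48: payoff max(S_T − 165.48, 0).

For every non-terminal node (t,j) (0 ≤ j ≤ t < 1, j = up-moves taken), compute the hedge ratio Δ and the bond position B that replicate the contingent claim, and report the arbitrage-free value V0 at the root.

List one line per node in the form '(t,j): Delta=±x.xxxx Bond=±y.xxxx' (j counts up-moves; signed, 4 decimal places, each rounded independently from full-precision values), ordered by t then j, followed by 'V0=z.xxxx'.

(0,0): Delta=0.3671 Bond=-51.6639
V0=8.9076

Under the risk-neutral measure, an up-move has probability p* = (R−d)/(u−d) = 0.7143 and values discount at R = 1.02.
Payoff layer (t=1): V(1,0)=0.0000, V(1,1)=12.7200
Node (0,0) S=165.0000: V=(p*·12.7200+(1−p*)·0.0000)/1.02=8.9076; Δ=(12.7200−0.0000)/(178.2000−143.5500)=0.3671; B=V−Δ·S=-51.6639
The time-0 hedge costs 8.9076, which is the no-arbitrage price.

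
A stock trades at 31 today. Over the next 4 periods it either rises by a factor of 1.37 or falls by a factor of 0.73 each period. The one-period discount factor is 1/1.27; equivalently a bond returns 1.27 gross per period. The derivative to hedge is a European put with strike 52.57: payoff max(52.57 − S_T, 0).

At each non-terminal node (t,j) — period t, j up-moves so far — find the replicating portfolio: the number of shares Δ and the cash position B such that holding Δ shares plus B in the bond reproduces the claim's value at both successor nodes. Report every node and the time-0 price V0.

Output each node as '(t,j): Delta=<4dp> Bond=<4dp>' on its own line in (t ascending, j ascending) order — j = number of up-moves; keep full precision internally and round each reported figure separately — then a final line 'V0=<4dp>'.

(0,0): Delta=-0.1998 Bond=7.2472
(1,0): Delta=-0.8287 Bond=23.4364
(1,1): Delta=-0.1378 Bond=6.5684
(2,0): Delta=-1.0000 Bond=32.5935
(2,1): Delta=-0.8118 Bond=29.2402
(2,2): Delta=-0.0712 Bond=4.4718
(3,0): Delta=-1.0000 Bond=41.3937
(3,1): Delta=-1.0000 Bond=41.3937
(3,2): Delta=-0.7933 Bond=36.3465
(3,3): Delta=0.0000 Bond=0.0000
V0=1.0529

Risk-neutral probability p* = (R−d)/(u−d) = (1.27−0.73)/(1.37−0.73) = 0.8437.
Terminal payoffs: V(4,0)=43.7665, V(4,1)=36.0484, V(4,2)=21.5638, V(4,3)=0.0000, V(4,4)=0.0000
(3,0): S=12.0595. Δ = (V_up−V_dn)/(S_up−S_dn) = (36.0484−43.7665)/(16.5216−8.8035) = -1.0000. V = [p*·36.0484 + (1−p*)·43.7665]/1.27 = 29.3342. B = V − Δ·S = 41.3937.
(3,1): S=22.6323. Δ = (V_up−V_dn)/(S_up−S_dn) = (21.5638−36.0484)/(31.0062−16.5216) = -1.0000. V = [p*·21.5638 + (1−p*)·36.0484]/1.27 = 18.7614. B = V − Δ·S = 41.3937.
(3,2): S=42.4742. Δ = (V_up−V_dn)/(S_up−S_dn) = (0.0000−21.5638)/(58.1897−31.0062) = -0.7933. V = [p*·0.0000 + (1−p*)·21.5638]/1.27 = 2.6530. B = V − Δ·S = 36.3465.
(3,3): S=79.7119. Δ = (V_up−V_dn)/(S_up−S_dn) = (0.0000−0.0000)/(109.2054−58.1897) = 0.0000. V = [p*·0.0000 + (1−p*)·0.0000]/1.27 = 0.0000. B = V − Δ·S = 0.0000.
(2,0): S=16.5199. Δ = (V_up−V_dn)/(S_up−S_dn) = (18.7614−29.3342)/(22.6323−12.0595) = -1.0000. V = [p*·18.7614 + (1−p*)·29.3342]/1.27 = 16.0736. B = V − Δ·S = 32.5935.
(2,1): S=31.0031. Δ = (V_up−V_dn)/(S_up−S_dn) = (2.6530−18.7614)/(42.4742−22.6323) = -0.8118. V = [p*·2.6530 + (1−p*)·18.7614]/1.27 = 4.0708. B = V − Δ·S = 29.2402.
(2,2): S=58.1839. Δ = (V_up−V_dn)/(S_up−S_dn) = (0.0000−2.6530)/(79.7119−42.4742) = -0.0712. V = [p*·0.0000 + (1−p*)·2.6530]/1.27 = 0.3264. B = V − Δ·S = 4.4718.
(1,0): S=22.6300. Δ = (V_up−V_dn)/(S_up−S_dn) = (4.0708−16.0736)/(31.0031−16.5199) = -0.8287. V = [p*·4.0708 + (1−p*)·16.0736]/1.27 = 4.6821. B = V − Δ·S = 23.4364.
(1,1): S=42.4700. Δ = (V_up−V_dn)/(S_up−S_dn) = (0.3264−4.0708)/(58.1839−31.0031) = -0.1378. V = [p*·0.3264 + (1−p*)·4.0708]/1.27 = 0.7177. B = V − Δ·S = 6.5684.
(0,0): S=31.0000. Δ = (V_up−V_dn)/(S_up−S_dn) = (0.7177−4.6821)/(42.4700−22.6300) = -0.1998. V = [p*·0.7177 + (1−p*)·4.6821]/1.27 = 1.0529. B = V − Δ·S = 7.2472.
Each (Δ,B) replicates both successor values, so the strategy is self-financing and V0 is arbitrage-free.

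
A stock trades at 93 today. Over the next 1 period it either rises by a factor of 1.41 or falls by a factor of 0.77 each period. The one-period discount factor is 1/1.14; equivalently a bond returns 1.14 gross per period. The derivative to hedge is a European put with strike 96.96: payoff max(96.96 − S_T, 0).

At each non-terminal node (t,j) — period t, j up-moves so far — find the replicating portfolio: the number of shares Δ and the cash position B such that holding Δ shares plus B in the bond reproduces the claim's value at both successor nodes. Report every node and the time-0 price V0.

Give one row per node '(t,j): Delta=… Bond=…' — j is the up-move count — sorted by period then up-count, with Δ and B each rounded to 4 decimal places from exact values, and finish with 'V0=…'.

(0,0): Delta=-0.4259 Bond=48.9905
V0=9.3812

The replicating-portfolio and risk-neutral prices coincide; use p* = (1.14−0.77)/(1.41−0.77) = 0.5781 for the latter.
Terminal values V(1,·): V(1,0)=25.3500, V(1,1)=0.0000
Node (0,0) S=93.0000: V=(p*·0.0000+(1−p*)·25.3500)/1.14=9.3812; Δ=(0.0000−25.3500)/(131.1300−71.6100)=-0.4259; B=V−Δ·S=48.9905
The time-0 hedge costs 9.3812, which is the no-arbitrage price.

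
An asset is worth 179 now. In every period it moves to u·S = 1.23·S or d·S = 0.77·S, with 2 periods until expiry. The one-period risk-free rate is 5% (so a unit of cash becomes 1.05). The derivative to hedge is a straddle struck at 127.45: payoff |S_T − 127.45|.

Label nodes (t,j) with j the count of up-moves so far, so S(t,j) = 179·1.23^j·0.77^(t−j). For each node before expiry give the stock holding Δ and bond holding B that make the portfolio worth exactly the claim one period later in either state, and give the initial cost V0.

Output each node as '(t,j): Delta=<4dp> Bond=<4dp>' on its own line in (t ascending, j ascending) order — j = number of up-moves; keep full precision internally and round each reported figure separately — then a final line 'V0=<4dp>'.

Since d<R<u, set p* = (R−d)/(u−d) = 0.6087; price each node as the discounted p*-expectation of its children.
At expiry t=2: V(2,0)=21.3209, V(2,1)=42.0809, V(2,2)=143.3591
(1,0): S=137.8300. Δ = (V_up−V_dn)/(S_up−S_dn) = (42.0809−21.3209)/(169.5309−106.1291) = 0.3274. V = [p*·42.0809 + (1−p*)·21.3209]/1.05 = 32.3404. B = V − Δ·S = -12.7900.
(1,1): S=220.1700. Δ = (V_up−V_dn)/(S_up−S_dn) = (143.3591−42.0809)/(270.8091−169.5309) = 1.0000. V = [p*·143.3591 + (1−p*)·42.0809]/1.05 = 98.7890. B = V − Δ·S = -121.3810.
(0,0): S=179.0000. Δ = (V_up−V_dn)/(S_up−S_dn) = (98.7890−32.3404)/(220.1700−137.8300) = 0.8070. V = [p*·98.7890 + (1−p*)·32.3404]/1.05 = 69.3213. B = V − Δ·S = -75.1322.
Check: Δ(0,0)·S0 + B(0,0) = 69.3213 = V0.

(0,0): Delta=0.8070 Bond=-75.1322
(1,0): Delta=0.3274 Bond=-12.7900
(1,1): Delta=1.0000 Bond=-121.3810
V0=69.3213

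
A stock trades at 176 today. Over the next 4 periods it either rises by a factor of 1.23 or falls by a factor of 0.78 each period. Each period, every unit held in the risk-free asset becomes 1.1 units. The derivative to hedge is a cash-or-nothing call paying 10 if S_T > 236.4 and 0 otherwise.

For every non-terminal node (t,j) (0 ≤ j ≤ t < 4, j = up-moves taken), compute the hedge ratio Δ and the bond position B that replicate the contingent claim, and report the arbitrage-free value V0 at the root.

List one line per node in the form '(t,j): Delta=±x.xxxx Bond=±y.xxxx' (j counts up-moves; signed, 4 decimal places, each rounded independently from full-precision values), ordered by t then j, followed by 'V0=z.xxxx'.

(0,0): Delta=0.0416 Bond=-2.7324
(1,0): Delta=0.0677 Bond=-6.5854
(1,1): Delta=0.0349 Bond=-1.5514
(2,0): Delta=0.0000 Bond=0.0000
(2,1): Delta=0.0851 Bond=-10.1867
(2,2): Delta=0.0219 Bond=1.7386
(3,0): Delta=0.0000 Bond=0.0000
(3,1): Delta=0.0000 Bond=0.0000
(3,2): Delta=0.1070 Bond=-15.7576
(3,3): Delta=0.0000 Bond=9.0909
V0=4.5847

No-arbitrage ⇒ martingale measure with p* = (R−d)/(u−d) = 0.7111.
At expiry t=4: V(4,0)=0.0000, V(4,1)=0.0000, V(4,2)=0.0000, V(4,3)=10.0000, V(4,4)=10.0000
  t=3,j=0: stock 83.5212 → up 102.7310 (V=0.0000), down 65.1465 (V=0.0000). Price 0.0000; hedge Δ=0.0000, bond B=0.0000.
  t=3,j=1: stock 131.7064 → up 161.9989 (V=0.0000), down 102.7310 (V=0.0000). Price 0.0000; hedge Δ=0.0000, bond B=0.0000.
  t=3,j=2: stock 207.6909 → up 255.4598 (V=10.0000), down 161.9989 (V=0.0000). Price 6.4646; hedge Δ=0.1070, bond B=-15.7576.
  t=3,j=3: stock 327.5126 → up 402.8405 (V=10.0000), down 255.4598 (V=10.0000). Price 9.0909; hedge Δ=0.0000, bond B=9.0909.
  t=2,j=0: stock 107.0784 → up 131.7064 (V=0.0000), down 83.5212 (V=0.0000). Price 0.0000; hedge Δ=0.0000, bond B=0.0000.
  t=2,j=1: stock 168.8544 → up 207.6909 (V=6.4646), down 131.7064 (V=0.0000). Price 4.1792; hedge Δ=0.0851, bond B=-10.1867.
  t=2,j=2: stock 266.2704 → up 327.5126 (V=9.0909), down 207.6909 (V=6.4646). Price 7.5747; hedge Δ=0.0219, bond B=1.7386.
  t=1,j=0: stock 137.2800 → up 168.8544 (V=4.1792), down 107.0784 (V=0.0000). Price 2.7017; hedge Δ=0.0677, bond B=-6.5854.
  t=1,j=1: stock 216.4800 → up 266.2704 (V=7.5747), down 168.8544 (V=4.1792). Price 5.9944; hedge Δ=0.0349, bond B=-1.5514.
  t=0,j=0: stock 176.0000 → up 216.4800 (V=5.9944), down 137.2800 (V=2.7017). Price 4.5847; hedge Δ=0.0416, bond B=-2.7324.
Root portfolio cost Δ·176+B reproduces V0=4.5847.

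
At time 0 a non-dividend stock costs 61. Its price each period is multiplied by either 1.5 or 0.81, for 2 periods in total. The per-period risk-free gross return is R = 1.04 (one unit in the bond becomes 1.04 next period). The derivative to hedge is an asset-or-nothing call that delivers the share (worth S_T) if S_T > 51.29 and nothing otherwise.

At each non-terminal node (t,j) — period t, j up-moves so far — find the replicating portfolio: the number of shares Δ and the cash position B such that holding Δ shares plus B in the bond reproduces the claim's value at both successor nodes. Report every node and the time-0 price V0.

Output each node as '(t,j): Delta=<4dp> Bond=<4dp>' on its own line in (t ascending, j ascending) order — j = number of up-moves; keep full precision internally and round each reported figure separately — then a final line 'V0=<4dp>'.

No-arbitrage ⇒ martingale measure with p* = (R−d)/(u−d) = 0.3333.
Payoff layer (t=2): V(2,0)=0.0000, V(2,1)=74.1150, V(2,2)=137.2500
  t=1,j=0: stock 49.4100 → up 74.1150 (V=74.1150), down 40.0221 (V=0.0000). Price 23.7548; hedge Δ=2.1739, bond B=-83.6582.
  t=1,j=1: stock 91.5000 → up 137.2500 (V=137.2500), down 74.1150 (V=74.1150). Price 91.5000; hedge Δ=1.0000, bond B=0.0000.
  t=0,j=0: stock 61.0000 → up 91.5000 (V=91.5000), down 49.4100 (V=23.7548). Price 44.5544; hedge Δ=1.6095, bond B=-53.6271.
The time-0 hedge costs 44.5544, which is the no-arbitrage price.

(0,0): Delta=1.6095 Bond=-53.6271
(1,0): Delta=2.1739 Bond=-83.6582
(1,1): Delta=1.0000 Bond=0.0000
V0=44.5544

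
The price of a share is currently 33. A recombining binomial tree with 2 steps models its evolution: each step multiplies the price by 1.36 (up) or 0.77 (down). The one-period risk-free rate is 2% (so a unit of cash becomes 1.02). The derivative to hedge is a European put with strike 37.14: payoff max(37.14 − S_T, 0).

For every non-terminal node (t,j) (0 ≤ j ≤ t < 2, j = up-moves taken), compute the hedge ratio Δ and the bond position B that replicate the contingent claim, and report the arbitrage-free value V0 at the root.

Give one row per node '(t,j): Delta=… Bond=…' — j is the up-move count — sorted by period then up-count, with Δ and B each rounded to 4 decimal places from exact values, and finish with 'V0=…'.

(0,0): Delta=-0.4901 Bond=22.9960
(1,0): Delta=-1.0000 Bond=36.4118
(1,1): Delta=-0.0975 Bond=5.8359
V0=6.8218

Since d<R<u, set p* = (R−d)/(u−d) = 0.4237; price each node as the discounted p*-expectation of its children.
At expiry t=2: V(2,0)=17.5743, V(2,1)=2.5824, V(2,2)=0.0000
Node (1,0) S=25.4100: V=(p*·2.5824+(1−p*)·17.5743)/1.02=11.0018; Δ=(2.5824−17.5743)/(34.5576−19.5657)=-1.0000; B=V−Δ·S=36.4118
Node (1,1) S=44.8800: V=(p*·0.0000+(1−p*)·2.5824)/1.02=1.4590; Δ=(0.0000−2.5824)/(61.0368−34.5576)=-0.0975; B=V−Δ·S=5.8359
Node (0,0) S=33.0000: V=(p*·1.4590+(1−p*)·11.0018)/1.02=6.8218; Δ=(1.4590−11.0018)/(44.8800−25.4100)=-0.4901; B=V−Δ·S=22.9960
Check: Δ(0,0)·S0 + B(0,0) = 6.8218 = V0.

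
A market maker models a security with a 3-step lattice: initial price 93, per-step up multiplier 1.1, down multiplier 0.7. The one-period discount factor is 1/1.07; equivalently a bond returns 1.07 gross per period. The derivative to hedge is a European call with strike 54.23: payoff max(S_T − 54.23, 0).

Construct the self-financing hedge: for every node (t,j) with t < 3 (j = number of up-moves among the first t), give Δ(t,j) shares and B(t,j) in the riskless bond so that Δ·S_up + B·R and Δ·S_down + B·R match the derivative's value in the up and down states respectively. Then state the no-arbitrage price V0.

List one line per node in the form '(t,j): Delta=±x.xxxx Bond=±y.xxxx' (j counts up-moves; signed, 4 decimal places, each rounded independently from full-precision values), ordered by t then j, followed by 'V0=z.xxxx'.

The replicating-portfolio and risk-neutral prices coincide; use p* = (1.07−0.7)/(1.1−0.7) = 0.9250 for the latter.
Terminal values V(3,·): V(3,0)=0.0000, V(3,1)=0.0000, V(3,2)=24.5410, V(3,3)=69.5530
  t=2,j=0: stock 45.5700 → up 50.1270 (V=0.0000), down 31.8990 (V=0.0000). Price 0.0000; hedge Δ=0.0000, bond B=0.0000.
  t=2,j=1: stock 71.6100 → up 78.7710 (V=24.5410), down 50.1270 (V=0.0000). Price 21.2154; hedge Δ=0.8568, bond B=-40.1371.
  t=2,j=2: stock 112.5300 → up 123.7830 (V=69.5530), down 78.7710 (V=24.5410). Price 61.8478; hedge Δ=1.0000, bond B=-50.6822.
  t=1,j=0: stock 65.1000 → up 71.6100 (V=21.2154), down 45.5700 (V=0.0000). Price 18.3404; hedge Δ=0.8147, bond B=-34.6980.
  t=1,j=1: stock 102.3000 → up 112.5300 (V=61.8478), down 71.6100 (V=21.2154). Price 54.9536; hedge Δ=0.9930, bond B=-46.6274.
  t=0,j=0: stock 93.0000 → up 102.3000 (V=54.9536), down 65.1000 (V=18.3404). Price 48.7921; hedge Δ=0.9842, bond B=-42.7409.
Each (Δ,B) replicates both successor values, so the strategy is self-financing and V0 is arbitrage-free.

(0,0): Delta=0.9842 Bond=-42.7409
(1,0): Delta=0.8147 Bond=-34.6980
(1,1): Delta=0.9930 Bond=-46.6274
(2,0): Delta=0.0000 Bond=0.0000
(2,1): Delta=0.8568 Bond=-40.1371
(2,2): Delta=1.0000 Bond=-50.6822
V0=48.7921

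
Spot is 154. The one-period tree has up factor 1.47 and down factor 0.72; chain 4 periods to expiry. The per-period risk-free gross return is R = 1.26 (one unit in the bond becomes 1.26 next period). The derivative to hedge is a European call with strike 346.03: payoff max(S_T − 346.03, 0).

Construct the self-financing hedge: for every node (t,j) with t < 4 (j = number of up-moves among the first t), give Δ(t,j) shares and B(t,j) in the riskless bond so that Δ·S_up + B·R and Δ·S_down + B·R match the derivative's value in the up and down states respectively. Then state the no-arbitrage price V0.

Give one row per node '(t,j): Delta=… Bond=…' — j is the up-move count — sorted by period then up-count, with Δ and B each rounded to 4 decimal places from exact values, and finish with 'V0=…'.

(0,0): Delta=0.6044 Bond=-52.2678
(1,0): Delta=0.0243 Bond=-1.5382
(1,1): Delta=0.7148 Bond=-90.8705
(2,0): Delta=0.0000 Bond=0.0000
(2,1): Delta=0.0289 Bond=-2.6919
(2,2): Delta=0.8455 Bond=-157.9765
(3,0): Delta=0.0000 Bond=0.0000
(3,1): Delta=0.0000 Bond=0.0000
(3,2): Delta=0.0344 Bond=-4.7108
(3,3): Delta=1.0000 Bond=-274.6270
V0=40.8032

The replicating-portfolio and risk-neutral prices coincide; use p* = (1.26−0.72)/(1.47−0.72) = 0.7200 for the latter.
Terminal values V(4,·): V(4,0)=0.0000, V(4,1)=0.0000, V(4,2)=0.0000, V(4,3)=6.1829, V(4,4)=373.0713
Node (3,0) S=57.4802: V=(p*·0.0000+(1−p*)·0.0000)/1.26=0.0000; Δ=(0.0000−0.0000)/(84.4959−41.3857)=0.0000; B=V−Δ·S=0.0000
Node (3,1) S=117.3554: V=(p*·0.0000+(1−p*)·0.0000)/1.26=0.0000; Δ=(0.0000−0.0000)/(172.5124−84.4959)=0.0000; B=V−Δ·S=0.0000
Node (3,2) S=239.6006: V=(p*·6.1829+(1−p*)·0.0000)/1.26=3.5331; Δ=(6.1829−0.0000)/(352.2129−172.5124)=0.0344; B=V−Δ·S=-4.7108
Node (3,3) S=489.1845: V=(p*·373.0713+(1−p*)·6.1829)/1.26=214.5576; Δ=(373.0713−6.1829)/(719.1013−352.2129)=1.0000; B=V−Δ·S=-274.6270
Node (2,0) S=79.8336: V=(p*·0.0000+(1−p*)·0.0000)/1.26=0.0000; Δ=(0.0000−0.0000)/(117.3554−57.4802)=0.0000; B=V−Δ·S=0.0000
Node (2,1) S=162.9936: V=(p*·3.5331+(1−p*)·0.0000)/1.26=2.0189; Δ=(3.5331−0.0000)/(239.6006−117.3554)=0.0289; B=V−Δ·S=-2.6919
Node (2,2) S=332.7786: V=(p*·214.5576+(1−p*)·3.5331)/1.26=123.3894; Δ=(214.5576−3.5331)/(489.1845−239.6006)=0.8455; B=V−Δ·S=-157.9765
Node (1,0) S=110.8800: V=(p*·2.0189+(1−p*)·0.0000)/1.26=1.1537; Δ=(2.0189−0.0000)/(162.9936−79.8336)=0.0243; B=V−Δ·S=-1.5382
Node (1,1) S=226.3800: V=(p*·123.3894+(1−p*)·2.0189)/1.26=70.9569; Δ=(123.3894−2.0189)/(332.7786−162.9936)=0.7148; B=V−Δ·S=-90.8705
Node (0,0) S=154.0000: V=(p*·70.9569+(1−p*)·1.1537)/1.26=40.8032; Δ=(70.9569−1.1537)/(226.3800−110.8800)=0.6044; B=V−Δ·S=-52.2678
Check: Δ(0,0)·S0 + B(0,0) = 40.8032 = V0.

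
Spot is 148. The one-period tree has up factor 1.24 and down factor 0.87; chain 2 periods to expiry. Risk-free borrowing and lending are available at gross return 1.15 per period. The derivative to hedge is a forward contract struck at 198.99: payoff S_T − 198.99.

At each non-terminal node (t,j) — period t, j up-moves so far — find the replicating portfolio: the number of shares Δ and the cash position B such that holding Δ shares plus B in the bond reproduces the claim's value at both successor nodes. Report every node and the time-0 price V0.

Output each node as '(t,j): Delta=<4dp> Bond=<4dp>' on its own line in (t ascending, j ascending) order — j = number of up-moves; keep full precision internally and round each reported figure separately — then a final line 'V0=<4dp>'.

(0,0): Delta=1.0000 Bond=-150.4650
(1,0): Delta=1.0000 Bond=-173.0348
(1,1): Delta=1.0000 Bond=-173.0348
V0=-2.4650

Under the risk-neutral measure, an up-move has probability p* = (R−d)/(u−d) = 0.7568 and values discount at R = 1.15.
Terminal values V(2,·): V(2,0)=-86.9688, V(2,1)=-39.3276, V(2,2)=28.5748
Node (1,0) S=128.7600: V=(p*·-39.3276+(1−p*)·-86.9688)/1.15=-44.2748; Δ=(-39.3276−-86.9688)/(159.6624−112.0212)=1.0000; B=V−Δ·S=-173.0348
Node (1,1) S=183.5200: V=(p*·28.5748+(1−p*)·-39.3276)/1.15=10.4852; Δ=(28.5748−-39.3276)/(227.5648−159.6624)=1.0000; B=V−Δ·S=-173.0348
Node (0,0) S=148.0000: V=(p*·10.4852+(1−p*)·-44.2748)/1.15=-2.4650; Δ=(10.4852−-44.2748)/(183.5200−128.7600)=1.0000; B=V−Δ·S=-150.4650
Self-financing check: at every node Δ·S+B equals the discounted successor values.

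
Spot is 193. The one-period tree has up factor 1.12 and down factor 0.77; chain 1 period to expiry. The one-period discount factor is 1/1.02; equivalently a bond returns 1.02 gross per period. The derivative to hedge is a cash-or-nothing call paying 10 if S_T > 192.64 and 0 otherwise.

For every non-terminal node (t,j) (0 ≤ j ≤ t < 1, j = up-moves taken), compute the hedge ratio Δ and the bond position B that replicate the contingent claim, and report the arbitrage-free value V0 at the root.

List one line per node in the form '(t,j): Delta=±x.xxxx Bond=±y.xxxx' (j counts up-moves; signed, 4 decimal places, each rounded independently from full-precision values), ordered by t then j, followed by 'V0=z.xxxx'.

Risk-neutral probability p* = (R−d)/(u−d) = (1.02−0.77)/(1.12−0.77) = 0.7143.
Terminal values V(1,·): V(1,0)=0.0000, V(1,1)=10.0000
  t=0,j=0: stock 193.0000 → up 216.1600 (V=10.0000), down 148.6100 (V=0.0000). Price 7.0028; hedge Δ=0.1480, bond B=-21.5686.
Self-financing check: at every node Δ·S+B equals the discounted successor values.

(0,0): Delta=0.1480 Bond=-21.5686
V0=7.0028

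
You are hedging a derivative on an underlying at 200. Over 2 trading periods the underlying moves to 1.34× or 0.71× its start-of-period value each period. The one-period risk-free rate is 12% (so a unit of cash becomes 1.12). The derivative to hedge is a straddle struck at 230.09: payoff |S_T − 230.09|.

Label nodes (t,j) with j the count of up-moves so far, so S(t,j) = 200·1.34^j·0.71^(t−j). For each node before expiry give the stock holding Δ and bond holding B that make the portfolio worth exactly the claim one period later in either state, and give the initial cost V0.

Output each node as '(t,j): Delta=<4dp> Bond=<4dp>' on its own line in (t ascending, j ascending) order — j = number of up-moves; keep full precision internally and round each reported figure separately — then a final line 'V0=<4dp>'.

Risk-neutral probability p* = (R−d)/(u−d) = (1.12−0.71)/(1.34−0.71) = 0.6508.
Terminal values V(2,·): V(2,0)=129.2700, V(2,1)=39.8100, V(2,2)=129.0300
(1,0): S=142.0000. Δ = (V_up−V_dn)/(S_up−S_dn) = (39.8100−129.2700)/(190.2800−100.8200) = -1.0000. V = [p*·39.8100 + (1−p*)·129.2700]/1.12 = 63.4375. B = V − Δ·S = 205.4375.
(1,1): S=268.0000. Δ = (V_up−V_dn)/(S_up−S_dn) = (129.0300−39.8100)/(359.1200−190.2800) = 0.5284. V = [p*·129.0300 + (1−p*)·39.8100]/1.12 = 87.3873. B = V − Δ·S = -54.2317.
(0,0): S=200.0000. Δ = (V_up−V_dn)/(S_up−S_dn) = (87.3873−63.4375)/(268.0000−142.0000) = 0.1901. V = [p*·87.3873 + (1−p*)·63.4375]/1.12 = 70.5571. B = V − Δ·S = 32.5414.
Each (Δ,B) replicates both successor values, so the strategy is self-financing and V0 is arbitrage-free.

(0,0): Delta=0.1901 Bond=32.5414
(1,0): Delta=-1.0000 Bond=205.4375
(1,1): Delta=0.5284 Bond=-54.2317
V0=70.5571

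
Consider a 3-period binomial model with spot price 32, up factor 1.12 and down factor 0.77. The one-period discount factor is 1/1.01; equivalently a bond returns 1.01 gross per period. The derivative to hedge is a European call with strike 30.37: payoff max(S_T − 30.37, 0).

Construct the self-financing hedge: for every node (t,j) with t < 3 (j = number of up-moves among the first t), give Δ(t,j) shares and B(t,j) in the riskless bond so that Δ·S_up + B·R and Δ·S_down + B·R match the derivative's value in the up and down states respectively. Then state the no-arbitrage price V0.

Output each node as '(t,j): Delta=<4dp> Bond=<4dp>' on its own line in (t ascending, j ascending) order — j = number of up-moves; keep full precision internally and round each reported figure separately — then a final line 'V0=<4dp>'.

The replicating-portfolio and risk-neutral prices coincide; use p* = (1.01−0.77)/(1.12−0.77) = 0.6857 for the latter.
At expiry t=3: V(3,0)=0.0000, V(3,1)=0.0000, V(3,2)=0.5384, V(3,3)=14.5877
(2,0): S=18.9728. Δ = (V_up−V_dn)/(S_up−S_dn) = (0.0000−0.0000)/(21.2495−14.6091) = 0.0000. V = [p*·0.0000 + (1−p*)·0.0000]/1.01 = 0.0000. B = V − Δ·S = 0.0000.
(2,1): S=27.5968. Δ = (V_up−V_dn)/(S_up−S_dn) = (0.5384−0.0000)/(30.9084−21.2495) = 0.0557. V = [p*·0.5384 + (1−p*)·0.0000]/1.01 = 0.3655. B = V − Δ·S = -1.1728.
(2,2): S=40.1408. Δ = (V_up−V_dn)/(S_up−S_dn) = (14.5877−0.5384)/(44.9577−30.9084) = 1.0000. V = [p*·14.5877 + (1−p*)·0.5384]/1.01 = 10.0715. B = V − Δ·S = -30.0693.
(1,0): S=24.6400. Δ = (V_up−V_dn)/(S_up−S_dn) = (0.3655−0.0000)/(27.5968−18.9728) = 0.0424. V = [p*·0.3655 + (1−p*)·0.0000]/1.01 = 0.2482. B = V − Δ·S = -0.7962.
(1,1): S=35.8400. Δ = (V_up−V_dn)/(S_up−S_dn) = (10.0715−0.3655)/(40.1408−27.5968) = 0.7738. V = [p*·10.0715 + (1−p*)·0.3655]/1.01 = 6.9515. B = V − Δ·S = -20.7797.
(0,0): S=32.0000. Δ = (V_up−V_dn)/(S_up−S_dn) = (6.9515−0.2482)/(35.8400−24.6400) = 0.5985. V = [p*·6.9515 + (1−p*)·0.2482]/1.01 = 4.7968. B = V − Δ·S = -14.3557.
The time-0 hedge costs 4.7968, which is the no-arbitrage price.

(0,0): Delta=0.5985 Bond=-14.3557
(1,0): Delta=0.0424 Bond=-0.7962
(1,1): Delta=0.7738 Bond=-20.7797
(2,0): Delta=0.0000 Bond=0.0000
(2,1): Delta=0.0557 Bond=-1.1728
(2,2): Delta=1.0000 Bond=-30.0693
V0=4.7968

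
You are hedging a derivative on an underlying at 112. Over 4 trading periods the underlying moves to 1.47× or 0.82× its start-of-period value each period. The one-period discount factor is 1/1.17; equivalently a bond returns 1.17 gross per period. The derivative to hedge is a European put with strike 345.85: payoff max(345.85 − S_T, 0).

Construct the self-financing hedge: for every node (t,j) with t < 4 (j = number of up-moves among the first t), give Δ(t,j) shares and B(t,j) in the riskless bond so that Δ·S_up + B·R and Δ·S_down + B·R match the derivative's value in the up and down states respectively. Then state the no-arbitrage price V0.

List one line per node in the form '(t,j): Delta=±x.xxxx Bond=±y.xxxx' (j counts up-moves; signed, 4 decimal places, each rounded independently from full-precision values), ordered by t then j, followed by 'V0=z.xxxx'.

(0,0): Delta=-0.7628 Bond=165.9454
(1,0): Delta=-1.0000 Bond=215.9386
(1,1): Delta=-0.6494 Bond=175.4855
(2,0): Delta=-1.0000 Bond=252.6481
(2,1): Delta=-1.0000 Bond=252.6481
(2,2): Delta=-0.4818 Bond=164.7494
(3,0): Delta=-1.0000 Bond=295.5983
(3,1): Delta=-1.0000 Bond=295.5983
(3,2): Delta=-1.0000 Bond=295.5983
(3,3): Delta=-0.2340 Bond=104.6070
V0=80.5093

Risk-neutral probability p* = (R−d)/(u−d) = (1.17−0.82)/(1.47−0.82) = 0.5385.
At expiry t=4: V(4,0)=295.2124, V(4,1)=255.0728, V(4,2)=183.1152, V(4,3)=54.1181, V(4,4)=0.0000
(3,0): S=61.7532. Δ = (V_up−V_dn)/(S_up−S_dn) = (255.0728−295.2124)/(90.7772−50.6376) = -1.0000. V = [p*·255.0728 + (1−p*)·295.2124]/1.17 = 233.8451. B = V − Δ·S = 295.5983.
(3,1): S=110.7039. Δ = (V_up−V_dn)/(S_up−S_dn) = (183.1152−255.0728)/(162.7348−90.7772) = -1.0000. V = [p*·183.1152 + (1−p*)·255.0728]/1.17 = 184.8944. B = V − Δ·S = 295.5983.
(3,2): S=198.4571. Δ = (V_up−V_dn)/(S_up−S_dn) = (54.1181−183.1152)/(291.7319−162.7348) = -1.0000. V = [p*·54.1181 + (1−p*)·183.1152]/1.17 = 97.1412. B = V − Δ·S = 295.5983.
(3,3): S=355.7706. Δ = (V_up−V_dn)/(S_up−S_dn) = (0.0000−54.1181)/(522.9827−291.7319) = -0.2340. V = [p*·0.0000 + (1−p*)·54.1181]/1.17 = 21.3484. B = V − Δ·S = 104.6070.
(2,0): S=75.3088. Δ = (V_up−V_dn)/(S_up−S_dn) = (184.8944−233.8451)/(110.7039−61.7532) = -1.0000. V = [p*·184.8944 + (1−p*)·233.8451]/1.17 = 177.3393. B = V − Δ·S = 252.6481.
(2,1): S=135.0048. Δ = (V_up−V_dn)/(S_up−S_dn) = (97.1412−184.8944)/(198.4571−110.7039) = -1.0000. V = [p*·97.1412 + (1−p*)·184.8944]/1.17 = 117.6433. B = V − Δ·S = 252.6481.
(2,2): S=242.0208. Δ = (V_up−V_dn)/(S_up−S_dn) = (21.3484−97.1412)/(355.7706−198.4571) = -0.4818. V = [p*·21.3484 + (1−p*)·97.1412]/1.17 = 48.1450. B = V − Δ·S = 164.7494.
(1,0): S=91.8400. Δ = (V_up−V_dn)/(S_up−S_dn) = (117.6433−177.3393)/(135.0048−75.3088) = -1.0000. V = [p*·117.6433 + (1−p*)·177.3393]/1.17 = 124.0986. B = V − Δ·S = 215.9386.
(1,1): S=164.6400. Δ = (V_up−V_dn)/(S_up−S_dn) = (48.1450−117.6433)/(242.0208−135.0048) = -0.6494. V = [p*·48.1450 + (1−p*)·117.6433]/1.17 = 68.5651. B = V − Δ·S = 175.4855.
(0,0): S=112.0000. Δ = (V_up−V_dn)/(S_up−S_dn) = (68.5651−124.0986)/(164.6400−91.8400) = -0.7628. V = [p*·68.5651 + (1−p*)·124.0986]/1.17 = 80.5093. B = V − Δ·S = 165.9454.
Check: Δ(0,0)·S0 + B(0,0) = 80.5093 = V0.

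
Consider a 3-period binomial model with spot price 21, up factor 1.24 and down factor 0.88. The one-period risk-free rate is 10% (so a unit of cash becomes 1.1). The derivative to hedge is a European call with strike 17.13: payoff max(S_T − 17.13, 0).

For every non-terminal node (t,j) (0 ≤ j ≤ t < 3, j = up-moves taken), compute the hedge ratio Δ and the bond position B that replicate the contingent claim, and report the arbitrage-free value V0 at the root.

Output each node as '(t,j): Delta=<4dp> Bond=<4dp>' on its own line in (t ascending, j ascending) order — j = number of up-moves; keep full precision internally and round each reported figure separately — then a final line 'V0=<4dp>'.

(0,0): Delta=0.9534 Bond=-11.7667
(1,0): Delta=0.8502 Bond=-11.0362
(1,1): Delta=1.0000 Bond=-14.1570
(2,0): Delta=0.5185 Bond=-6.7453
(2,1): Delta=1.0000 Bond=-15.5727
(2,2): Delta=1.0000 Bond=-15.5727
V0=8.2545

Since d<R<u, set p* = (R−d)/(u−d) = 0.6111; price each node as the discounted p*-expectation of its children.
Terminal payoffs: V(3,0)=0.0000, V(3,1)=3.0354, V(3,2)=11.2848, V(3,3)=22.9091
  t=2,j=0: stock 16.2624 → up 20.1654 (V=3.0354), down 14.3109 (V=0.0000). Price 1.6863; hedge Δ=0.5185, bond B=-6.7453.
  t=2,j=1: stock 22.9152 → up 28.4148 (V=11.2848), down 20.1654 (V=3.0354). Price 7.3425; hedge Δ=1.0000, bond B=-15.5727.
  t=2,j=2: stock 32.2896 → up 40.0391 (V=22.9091), down 28.4148 (V=11.2848). Price 16.7169; hedge Δ=1.0000, bond B=-15.5727.
  t=1,j=0: stock 18.4800 → up 22.9152 (V=7.3425), down 16.2624 (V=1.6863). Price 4.6753; hedge Δ=0.8502, bond B=-11.0362.
  t=1,j=1: stock 26.0400 → up 32.2896 (V=16.7169), down 22.9152 (V=7.3425). Price 11.8830; hedge Δ=1.0000, bond B=-14.1570.
  t=0,j=0: stock 21.0000 → up 26.0400 (V=11.8830), down 18.4800 (V=4.6753). Price 8.2545; hedge Δ=0.9534, bond B=-11.7667.
Check: Δ(0,0)·S0 + B(0,0) = 8.2545 = V0.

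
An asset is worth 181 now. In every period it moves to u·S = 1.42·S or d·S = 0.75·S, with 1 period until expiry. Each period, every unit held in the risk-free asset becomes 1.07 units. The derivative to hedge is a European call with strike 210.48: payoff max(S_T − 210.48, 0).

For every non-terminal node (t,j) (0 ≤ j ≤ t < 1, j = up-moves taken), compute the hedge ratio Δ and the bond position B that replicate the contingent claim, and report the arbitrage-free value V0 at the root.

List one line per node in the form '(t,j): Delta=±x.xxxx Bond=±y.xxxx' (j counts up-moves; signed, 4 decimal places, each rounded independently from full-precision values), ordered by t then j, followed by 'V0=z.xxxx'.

(0,0): Delta=0.3838 Bond=-48.6888
V0=20.7739

No-arbitrage ⇒ martingale measure with p* = (R−d)/(u−d) = 0.4776.
Terminal payoffs: V(1,0)=0.0000, V(1,1)=46.5400
Node (0,0) S=181.0000: V=(p*·46.5400+(1−p*)·0.0000)/1.07=20.7739; Δ=(46.5400−0.0000)/(257.0200−135.7500)=0.3838; B=V−Δ·S=-48.6888
Each (Δ,B) replicates both successor values, so the strategy is self-financing and V0 is arbitrage-free.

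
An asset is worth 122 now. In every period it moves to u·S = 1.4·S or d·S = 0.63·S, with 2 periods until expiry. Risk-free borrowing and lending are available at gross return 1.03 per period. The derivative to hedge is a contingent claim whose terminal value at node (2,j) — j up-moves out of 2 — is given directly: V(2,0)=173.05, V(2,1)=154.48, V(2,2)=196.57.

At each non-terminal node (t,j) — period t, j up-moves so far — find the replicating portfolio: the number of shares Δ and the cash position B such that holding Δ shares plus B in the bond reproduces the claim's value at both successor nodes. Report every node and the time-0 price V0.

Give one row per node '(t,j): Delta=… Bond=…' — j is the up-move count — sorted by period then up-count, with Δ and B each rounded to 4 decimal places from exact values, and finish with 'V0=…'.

(0,0): Delta=0.1338 Bond=144.0424
(1,0): Delta=-0.3138 Bond=182.7608
(1,1): Delta=0.3200 Bond=116.5463
V0=160.3603

Risk-neutral probability p* = (R−d)/(u−d) = (1.03−0.63)/(1.4−0.63) = 0.5195.
Terminal values V(2,·): V(2,0)=173.0500, V(2,1)=154.4800, V(2,2)=196.5700
(1,0): S=76.8600. Δ = (V_up−V_dn)/(S_up−S_dn) = (154.4800−173.0500)/(107.6040−48.4218) = -0.3138. V = [p*·154.4800 + (1−p*)·173.0500]/1.03 = 158.6439. B = V − Δ·S = 182.7608.
(1,1): S=170.8000. Δ = (V_up−V_dn)/(S_up−S_dn) = (196.5700−154.4800)/(239.1200−107.6040) = 0.3200. V = [p*·196.5700 + (1−p*)·154.4800]/1.03 = 171.2087. B = V − Δ·S = 116.5463.
(0,0): S=122.0000. Δ = (V_up−V_dn)/(S_up−S_dn) = (171.2087−158.6439)/(170.8000−76.8600) = 0.1338. V = [p*·171.2087 + (1−p*)·158.6439]/1.03 = 160.3603. B = V − Δ·S = 144.0424.
Root portfolio cost Δ·122+B reproduces V0=160.3603.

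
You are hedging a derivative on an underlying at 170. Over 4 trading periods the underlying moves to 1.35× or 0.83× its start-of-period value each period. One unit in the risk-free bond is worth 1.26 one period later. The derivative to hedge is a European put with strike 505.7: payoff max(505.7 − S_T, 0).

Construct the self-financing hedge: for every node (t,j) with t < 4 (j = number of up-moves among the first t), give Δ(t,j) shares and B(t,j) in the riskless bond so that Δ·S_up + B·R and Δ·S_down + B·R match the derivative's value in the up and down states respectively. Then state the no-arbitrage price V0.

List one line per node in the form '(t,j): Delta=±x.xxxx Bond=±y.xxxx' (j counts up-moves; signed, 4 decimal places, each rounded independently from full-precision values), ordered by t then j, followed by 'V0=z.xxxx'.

Risk-neutral probability p* = (R−d)/(u−d) = (1.26−0.83)/(1.35−0.83) = 0.8269.
Terminal payoffs: V(4,0)=425.0209, V(4,1)=374.4749, V(4,2)=292.2616, V(4,3)=158.5411, V(4,4)=0.0000
  t=3,j=0: stock 97.2038 → up 131.2251 (V=374.4749), down 80.6791 (V=425.0209). Price 304.1454; hedge Δ=-1.0000, bond B=401.3492.
  t=3,j=1: stock 158.1026 → up 213.4384 (V=292.2616), down 131.2251 (V=374.4749). Price 243.2467; hedge Δ=-1.0000, bond B=401.3492.
  t=3,j=2: stock 257.1548 → up 347.1589 (V=158.5411), down 213.4384 (V=292.2616). Price 144.1945; hedge Δ=-1.0000, bond B=401.3492.
  t=3,j=3: stock 418.2638 → up 564.6561 (V=0.0000), down 347.1589 (V=158.5411). Price 21.7776; hedge Δ=-0.7289, bond B=326.6643.
  t=2,j=0: stock 117.1130 → up 158.1026 (V=243.2467), down 97.2038 (V=304.1454). Price 201.4181; hedge Δ=-1.0000, bond B=318.5311.
  t=2,j=1: stock 190.4850 → up 257.1548 (V=144.1945), down 158.1026 (V=243.2467). Price 128.0461; hedge Δ=-1.0000, bond B=318.5311.
  t=2,j=2: stock 309.8250 → up 418.2638 (V=21.7776), down 257.1548 (V=144.1945). Price 34.0993; hedge Δ=-0.7598, bond B=269.5163.
  t=1,j=0: stock 141.1000 → up 190.4850 (V=128.0461), down 117.1130 (V=201.4181). Price 111.7025; hedge Δ=-1.0000, bond B=252.8025.
  t=1,j=1: stock 229.5000 → up 309.8250 (V=34.0993), down 190.4850 (V=128.0461). Price 39.9677; hedge Δ=-0.7872, bond B=220.6346.
  t=0,j=0: stock 170.0000 → up 229.5000 (V=39.9677), down 141.1000 (V=111.7025). Price 41.5741; hedge Δ=-0.8115, bond B=179.5255.
Root portfolio cost Δ·170+B reproduces V0=41.5741.

(0,0): Delta=-0.8115 Bond=179.5255
(1,0): Delta=-1.0000 Bond=252.8025
(1,1): Delta=-0.7872 Bond=220.6346
(2,0): Delta=-1.0000 Bond=318.5311
(2,1): Delta=-1.0000 Bond=318.5311
(2,2): Delta=-0.7598 Bond=269.5163
(3,0): Delta=-1.0000 Bond=401.3492
(3,1): Delta=-1.0000 Bond=401.3492
(3,2): Delta=-1.0000 Bond=401.3492
(3,3): Delta=-0.7289 Bond=326.6643
V0=41.5741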